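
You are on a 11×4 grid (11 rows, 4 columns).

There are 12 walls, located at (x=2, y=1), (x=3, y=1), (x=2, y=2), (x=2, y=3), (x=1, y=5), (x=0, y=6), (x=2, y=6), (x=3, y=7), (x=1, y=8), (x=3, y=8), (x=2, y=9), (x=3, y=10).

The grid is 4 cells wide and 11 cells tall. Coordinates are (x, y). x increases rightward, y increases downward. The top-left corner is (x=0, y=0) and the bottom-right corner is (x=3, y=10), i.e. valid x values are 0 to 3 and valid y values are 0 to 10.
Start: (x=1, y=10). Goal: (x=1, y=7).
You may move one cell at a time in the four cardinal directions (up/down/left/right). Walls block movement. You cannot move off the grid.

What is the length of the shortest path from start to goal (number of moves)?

Answer: Shortest path length: 5

Derivation:
BFS from (x=1, y=10) until reaching (x=1, y=7):
  Distance 0: (x=1, y=10)
  Distance 1: (x=1, y=9), (x=0, y=10), (x=2, y=10)
  Distance 2: (x=0, y=9)
  Distance 3: (x=0, y=8)
  Distance 4: (x=0, y=7)
  Distance 5: (x=1, y=7)  <- goal reached here
One shortest path (5 moves): (x=1, y=10) -> (x=0, y=10) -> (x=0, y=9) -> (x=0, y=8) -> (x=0, y=7) -> (x=1, y=7)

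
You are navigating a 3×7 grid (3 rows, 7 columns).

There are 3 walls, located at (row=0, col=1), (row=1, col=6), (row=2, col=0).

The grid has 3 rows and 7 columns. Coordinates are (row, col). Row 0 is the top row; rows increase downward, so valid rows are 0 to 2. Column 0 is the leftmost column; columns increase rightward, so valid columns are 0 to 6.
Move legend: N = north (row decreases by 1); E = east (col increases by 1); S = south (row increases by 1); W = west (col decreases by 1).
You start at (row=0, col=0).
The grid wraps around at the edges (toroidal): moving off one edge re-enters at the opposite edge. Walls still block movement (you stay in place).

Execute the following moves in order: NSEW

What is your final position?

Start: (row=0, col=0)
  N (north): blocked, stay at (row=0, col=0)
  S (south): (row=0, col=0) -> (row=1, col=0)
  E (east): (row=1, col=0) -> (row=1, col=1)
  W (west): (row=1, col=1) -> (row=1, col=0)
Final: (row=1, col=0)

Answer: Final position: (row=1, col=0)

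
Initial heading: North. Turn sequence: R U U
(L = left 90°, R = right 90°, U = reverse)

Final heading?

Answer: Final heading: East

Derivation:
Start: North
  R (right (90° clockwise)) -> East
  U (U-turn (180°)) -> West
  U (U-turn (180°)) -> East
Final: East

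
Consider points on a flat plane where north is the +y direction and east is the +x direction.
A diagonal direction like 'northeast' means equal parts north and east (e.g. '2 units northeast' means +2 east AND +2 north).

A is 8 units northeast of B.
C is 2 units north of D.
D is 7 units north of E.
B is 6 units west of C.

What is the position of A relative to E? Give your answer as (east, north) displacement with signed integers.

Answer: A is at (east=2, north=17) relative to E.

Derivation:
Place E at the origin (east=0, north=0).
  D is 7 units north of E: delta (east=+0, north=+7); D at (east=0, north=7).
  C is 2 units north of D: delta (east=+0, north=+2); C at (east=0, north=9).
  B is 6 units west of C: delta (east=-6, north=+0); B at (east=-6, north=9).
  A is 8 units northeast of B: delta (east=+8, north=+8); A at (east=2, north=17).
Therefore A relative to E: (east=2, north=17).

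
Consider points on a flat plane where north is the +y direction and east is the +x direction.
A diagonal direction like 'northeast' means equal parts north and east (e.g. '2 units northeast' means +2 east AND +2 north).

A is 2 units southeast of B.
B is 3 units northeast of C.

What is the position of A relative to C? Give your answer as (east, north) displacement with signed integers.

Answer: A is at (east=5, north=1) relative to C.

Derivation:
Place C at the origin (east=0, north=0).
  B is 3 units northeast of C: delta (east=+3, north=+3); B at (east=3, north=3).
  A is 2 units southeast of B: delta (east=+2, north=-2); A at (east=5, north=1).
Therefore A relative to C: (east=5, north=1).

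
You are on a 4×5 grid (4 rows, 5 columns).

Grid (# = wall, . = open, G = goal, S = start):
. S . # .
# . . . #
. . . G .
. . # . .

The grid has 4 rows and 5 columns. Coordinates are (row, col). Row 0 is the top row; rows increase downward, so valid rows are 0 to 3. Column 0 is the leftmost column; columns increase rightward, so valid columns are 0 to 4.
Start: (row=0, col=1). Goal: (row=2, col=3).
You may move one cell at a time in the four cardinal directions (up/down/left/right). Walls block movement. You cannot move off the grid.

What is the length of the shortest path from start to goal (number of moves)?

Answer: Shortest path length: 4

Derivation:
BFS from (row=0, col=1) until reaching (row=2, col=3):
  Distance 0: (row=0, col=1)
  Distance 1: (row=0, col=0), (row=0, col=2), (row=1, col=1)
  Distance 2: (row=1, col=2), (row=2, col=1)
  Distance 3: (row=1, col=3), (row=2, col=0), (row=2, col=2), (row=3, col=1)
  Distance 4: (row=2, col=3), (row=3, col=0)  <- goal reached here
One shortest path (4 moves): (row=0, col=1) -> (row=0, col=2) -> (row=1, col=2) -> (row=1, col=3) -> (row=2, col=3)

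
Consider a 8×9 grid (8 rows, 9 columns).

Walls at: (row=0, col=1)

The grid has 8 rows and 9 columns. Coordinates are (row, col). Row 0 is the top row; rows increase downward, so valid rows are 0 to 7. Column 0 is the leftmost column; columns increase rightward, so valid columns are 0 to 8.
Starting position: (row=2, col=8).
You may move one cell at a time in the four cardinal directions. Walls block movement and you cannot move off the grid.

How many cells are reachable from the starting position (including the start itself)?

BFS flood-fill from (row=2, col=8):
  Distance 0: (row=2, col=8)
  Distance 1: (row=1, col=8), (row=2, col=7), (row=3, col=8)
  Distance 2: (row=0, col=8), (row=1, col=7), (row=2, col=6), (row=3, col=7), (row=4, col=8)
  Distance 3: (row=0, col=7), (row=1, col=6), (row=2, col=5), (row=3, col=6), (row=4, col=7), (row=5, col=8)
  Distance 4: (row=0, col=6), (row=1, col=5), (row=2, col=4), (row=3, col=5), (row=4, col=6), (row=5, col=7), (row=6, col=8)
  Distance 5: (row=0, col=5), (row=1, col=4), (row=2, col=3), (row=3, col=4), (row=4, col=5), (row=5, col=6), (row=6, col=7), (row=7, col=8)
  Distance 6: (row=0, col=4), (row=1, col=3), (row=2, col=2), (row=3, col=3), (row=4, col=4), (row=5, col=5), (row=6, col=6), (row=7, col=7)
  Distance 7: (row=0, col=3), (row=1, col=2), (row=2, col=1), (row=3, col=2), (row=4, col=3), (row=5, col=4), (row=6, col=5), (row=7, col=6)
  Distance 8: (row=0, col=2), (row=1, col=1), (row=2, col=0), (row=3, col=1), (row=4, col=2), (row=5, col=3), (row=6, col=4), (row=7, col=5)
  Distance 9: (row=1, col=0), (row=3, col=0), (row=4, col=1), (row=5, col=2), (row=6, col=3), (row=7, col=4)
  Distance 10: (row=0, col=0), (row=4, col=0), (row=5, col=1), (row=6, col=2), (row=7, col=3)
  Distance 11: (row=5, col=0), (row=6, col=1), (row=7, col=2)
  Distance 12: (row=6, col=0), (row=7, col=1)
  Distance 13: (row=7, col=0)
Total reachable: 71 (grid has 71 open cells total)

Answer: Reachable cells: 71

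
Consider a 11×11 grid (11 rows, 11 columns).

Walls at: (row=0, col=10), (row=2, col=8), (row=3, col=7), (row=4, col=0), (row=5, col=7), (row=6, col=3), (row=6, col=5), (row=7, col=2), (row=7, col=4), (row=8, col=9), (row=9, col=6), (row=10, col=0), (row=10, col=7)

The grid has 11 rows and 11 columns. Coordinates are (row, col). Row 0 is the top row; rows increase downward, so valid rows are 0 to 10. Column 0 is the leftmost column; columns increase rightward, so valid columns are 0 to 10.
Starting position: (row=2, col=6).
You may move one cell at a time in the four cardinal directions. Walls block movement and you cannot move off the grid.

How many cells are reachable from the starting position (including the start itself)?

BFS flood-fill from (row=2, col=6):
  Distance 0: (row=2, col=6)
  Distance 1: (row=1, col=6), (row=2, col=5), (row=2, col=7), (row=3, col=6)
  Distance 2: (row=0, col=6), (row=1, col=5), (row=1, col=7), (row=2, col=4), (row=3, col=5), (row=4, col=6)
  Distance 3: (row=0, col=5), (row=0, col=7), (row=1, col=4), (row=1, col=8), (row=2, col=3), (row=3, col=4), (row=4, col=5), (row=4, col=7), (row=5, col=6)
  Distance 4: (row=0, col=4), (row=0, col=8), (row=1, col=3), (row=1, col=9), (row=2, col=2), (row=3, col=3), (row=4, col=4), (row=4, col=8), (row=5, col=5), (row=6, col=6)
  Distance 5: (row=0, col=3), (row=0, col=9), (row=1, col=2), (row=1, col=10), (row=2, col=1), (row=2, col=9), (row=3, col=2), (row=3, col=8), (row=4, col=3), (row=4, col=9), (row=5, col=4), (row=5, col=8), (row=6, col=7), (row=7, col=6)
  Distance 6: (row=0, col=2), (row=1, col=1), (row=2, col=0), (row=2, col=10), (row=3, col=1), (row=3, col=9), (row=4, col=2), (row=4, col=10), (row=5, col=3), (row=5, col=9), (row=6, col=4), (row=6, col=8), (row=7, col=5), (row=7, col=7), (row=8, col=6)
  Distance 7: (row=0, col=1), (row=1, col=0), (row=3, col=0), (row=3, col=10), (row=4, col=1), (row=5, col=2), (row=5, col=10), (row=6, col=9), (row=7, col=8), (row=8, col=5), (row=8, col=7)
  Distance 8: (row=0, col=0), (row=5, col=1), (row=6, col=2), (row=6, col=10), (row=7, col=9), (row=8, col=4), (row=8, col=8), (row=9, col=5), (row=9, col=7)
  Distance 9: (row=5, col=0), (row=6, col=1), (row=7, col=10), (row=8, col=3), (row=9, col=4), (row=9, col=8), (row=10, col=5)
  Distance 10: (row=6, col=0), (row=7, col=1), (row=7, col=3), (row=8, col=2), (row=8, col=10), (row=9, col=3), (row=9, col=9), (row=10, col=4), (row=10, col=6), (row=10, col=8)
  Distance 11: (row=7, col=0), (row=8, col=1), (row=9, col=2), (row=9, col=10), (row=10, col=3), (row=10, col=9)
  Distance 12: (row=8, col=0), (row=9, col=1), (row=10, col=2), (row=10, col=10)
  Distance 13: (row=9, col=0), (row=10, col=1)
Total reachable: 108 (grid has 108 open cells total)

Answer: Reachable cells: 108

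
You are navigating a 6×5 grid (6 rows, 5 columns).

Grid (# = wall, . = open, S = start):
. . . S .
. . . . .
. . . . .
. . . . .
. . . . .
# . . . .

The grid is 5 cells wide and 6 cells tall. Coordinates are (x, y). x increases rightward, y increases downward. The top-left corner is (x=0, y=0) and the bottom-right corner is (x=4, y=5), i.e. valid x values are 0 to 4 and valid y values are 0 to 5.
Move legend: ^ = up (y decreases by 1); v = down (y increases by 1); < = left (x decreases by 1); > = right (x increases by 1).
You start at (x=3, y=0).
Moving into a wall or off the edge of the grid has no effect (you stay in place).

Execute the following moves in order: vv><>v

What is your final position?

Answer: Final position: (x=4, y=3)

Derivation:
Start: (x=3, y=0)
  v (down): (x=3, y=0) -> (x=3, y=1)
  v (down): (x=3, y=1) -> (x=3, y=2)
  > (right): (x=3, y=2) -> (x=4, y=2)
  < (left): (x=4, y=2) -> (x=3, y=2)
  > (right): (x=3, y=2) -> (x=4, y=2)
  v (down): (x=4, y=2) -> (x=4, y=3)
Final: (x=4, y=3)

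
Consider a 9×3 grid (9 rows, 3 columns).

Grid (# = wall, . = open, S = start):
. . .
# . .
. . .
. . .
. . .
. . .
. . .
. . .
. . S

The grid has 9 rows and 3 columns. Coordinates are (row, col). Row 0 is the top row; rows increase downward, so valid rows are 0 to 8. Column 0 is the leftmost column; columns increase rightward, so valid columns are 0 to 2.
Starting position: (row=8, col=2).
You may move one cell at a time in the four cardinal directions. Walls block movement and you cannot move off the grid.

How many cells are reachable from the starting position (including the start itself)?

Answer: Reachable cells: 26

Derivation:
BFS flood-fill from (row=8, col=2):
  Distance 0: (row=8, col=2)
  Distance 1: (row=7, col=2), (row=8, col=1)
  Distance 2: (row=6, col=2), (row=7, col=1), (row=8, col=0)
  Distance 3: (row=5, col=2), (row=6, col=1), (row=7, col=0)
  Distance 4: (row=4, col=2), (row=5, col=1), (row=6, col=0)
  Distance 5: (row=3, col=2), (row=4, col=1), (row=5, col=0)
  Distance 6: (row=2, col=2), (row=3, col=1), (row=4, col=0)
  Distance 7: (row=1, col=2), (row=2, col=1), (row=3, col=0)
  Distance 8: (row=0, col=2), (row=1, col=1), (row=2, col=0)
  Distance 9: (row=0, col=1)
  Distance 10: (row=0, col=0)
Total reachable: 26 (grid has 26 open cells total)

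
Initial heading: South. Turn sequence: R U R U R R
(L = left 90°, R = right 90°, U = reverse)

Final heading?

Answer: Final heading: South

Derivation:
Start: South
  R (right (90° clockwise)) -> West
  U (U-turn (180°)) -> East
  R (right (90° clockwise)) -> South
  U (U-turn (180°)) -> North
  R (right (90° clockwise)) -> East
  R (right (90° clockwise)) -> South
Final: South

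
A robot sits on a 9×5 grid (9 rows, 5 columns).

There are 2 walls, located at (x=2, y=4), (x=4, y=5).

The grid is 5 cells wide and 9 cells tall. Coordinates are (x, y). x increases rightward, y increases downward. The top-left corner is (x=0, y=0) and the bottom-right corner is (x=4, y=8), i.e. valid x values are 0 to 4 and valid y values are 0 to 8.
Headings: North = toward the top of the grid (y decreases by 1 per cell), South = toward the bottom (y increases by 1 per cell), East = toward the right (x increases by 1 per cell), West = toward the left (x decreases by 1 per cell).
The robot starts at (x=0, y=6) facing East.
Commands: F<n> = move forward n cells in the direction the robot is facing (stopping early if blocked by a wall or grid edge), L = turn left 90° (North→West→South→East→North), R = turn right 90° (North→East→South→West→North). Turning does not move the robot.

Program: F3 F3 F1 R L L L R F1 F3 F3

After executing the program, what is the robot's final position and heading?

Answer: Final position: (x=4, y=6), facing North

Derivation:
Start: (x=0, y=6), facing East
  F3: move forward 3, now at (x=3, y=6)
  F3: move forward 1/3 (blocked), now at (x=4, y=6)
  F1: move forward 0/1 (blocked), now at (x=4, y=6)
  R: turn right, now facing South
  L: turn left, now facing East
  L: turn left, now facing North
  L: turn left, now facing West
  R: turn right, now facing North
  F1: move forward 0/1 (blocked), now at (x=4, y=6)
  F3: move forward 0/3 (blocked), now at (x=4, y=6)
  F3: move forward 0/3 (blocked), now at (x=4, y=6)
Final: (x=4, y=6), facing North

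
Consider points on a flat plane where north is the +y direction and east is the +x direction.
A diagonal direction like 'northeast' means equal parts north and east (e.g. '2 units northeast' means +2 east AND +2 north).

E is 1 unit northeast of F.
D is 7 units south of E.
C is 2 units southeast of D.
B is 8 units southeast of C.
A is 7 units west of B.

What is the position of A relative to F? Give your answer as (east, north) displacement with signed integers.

Place F at the origin (east=0, north=0).
  E is 1 unit northeast of F: delta (east=+1, north=+1); E at (east=1, north=1).
  D is 7 units south of E: delta (east=+0, north=-7); D at (east=1, north=-6).
  C is 2 units southeast of D: delta (east=+2, north=-2); C at (east=3, north=-8).
  B is 8 units southeast of C: delta (east=+8, north=-8); B at (east=11, north=-16).
  A is 7 units west of B: delta (east=-7, north=+0); A at (east=4, north=-16).
Therefore A relative to F: (east=4, north=-16).

Answer: A is at (east=4, north=-16) relative to F.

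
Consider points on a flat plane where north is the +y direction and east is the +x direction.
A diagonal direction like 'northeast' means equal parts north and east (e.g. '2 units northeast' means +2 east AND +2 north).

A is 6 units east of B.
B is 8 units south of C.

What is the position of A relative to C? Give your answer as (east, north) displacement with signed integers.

Place C at the origin (east=0, north=0).
  B is 8 units south of C: delta (east=+0, north=-8); B at (east=0, north=-8).
  A is 6 units east of B: delta (east=+6, north=+0); A at (east=6, north=-8).
Therefore A relative to C: (east=6, north=-8).

Answer: A is at (east=6, north=-8) relative to C.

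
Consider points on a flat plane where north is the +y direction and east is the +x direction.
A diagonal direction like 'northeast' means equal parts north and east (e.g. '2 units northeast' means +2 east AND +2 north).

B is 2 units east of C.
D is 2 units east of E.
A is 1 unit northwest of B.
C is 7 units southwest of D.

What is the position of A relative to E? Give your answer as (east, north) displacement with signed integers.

Place E at the origin (east=0, north=0).
  D is 2 units east of E: delta (east=+2, north=+0); D at (east=2, north=0).
  C is 7 units southwest of D: delta (east=-7, north=-7); C at (east=-5, north=-7).
  B is 2 units east of C: delta (east=+2, north=+0); B at (east=-3, north=-7).
  A is 1 unit northwest of B: delta (east=-1, north=+1); A at (east=-4, north=-6).
Therefore A relative to E: (east=-4, north=-6).

Answer: A is at (east=-4, north=-6) relative to E.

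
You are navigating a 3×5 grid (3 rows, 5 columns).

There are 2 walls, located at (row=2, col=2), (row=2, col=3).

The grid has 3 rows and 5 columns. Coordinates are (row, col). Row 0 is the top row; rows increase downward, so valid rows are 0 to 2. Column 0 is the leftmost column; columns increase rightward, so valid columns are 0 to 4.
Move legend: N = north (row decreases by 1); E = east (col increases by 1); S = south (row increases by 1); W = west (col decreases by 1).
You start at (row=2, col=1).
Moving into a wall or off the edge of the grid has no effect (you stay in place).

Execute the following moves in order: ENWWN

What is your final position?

Start: (row=2, col=1)
  E (east): blocked, stay at (row=2, col=1)
  N (north): (row=2, col=1) -> (row=1, col=1)
  W (west): (row=1, col=1) -> (row=1, col=0)
  W (west): blocked, stay at (row=1, col=0)
  N (north): (row=1, col=0) -> (row=0, col=0)
Final: (row=0, col=0)

Answer: Final position: (row=0, col=0)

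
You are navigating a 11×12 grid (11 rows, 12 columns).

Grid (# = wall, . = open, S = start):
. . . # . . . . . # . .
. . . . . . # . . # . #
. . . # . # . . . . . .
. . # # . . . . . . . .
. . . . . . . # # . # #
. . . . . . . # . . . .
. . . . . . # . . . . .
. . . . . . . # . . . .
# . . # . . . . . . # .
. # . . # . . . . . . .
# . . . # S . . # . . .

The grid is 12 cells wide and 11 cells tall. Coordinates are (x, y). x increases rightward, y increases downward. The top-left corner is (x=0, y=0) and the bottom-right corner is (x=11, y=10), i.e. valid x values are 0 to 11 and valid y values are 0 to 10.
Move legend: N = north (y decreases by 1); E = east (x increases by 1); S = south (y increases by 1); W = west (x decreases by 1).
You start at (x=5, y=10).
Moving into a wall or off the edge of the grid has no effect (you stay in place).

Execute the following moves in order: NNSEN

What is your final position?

Answer: Final position: (x=6, y=8)

Derivation:
Start: (x=5, y=10)
  N (north): (x=5, y=10) -> (x=5, y=9)
  N (north): (x=5, y=9) -> (x=5, y=8)
  S (south): (x=5, y=8) -> (x=5, y=9)
  E (east): (x=5, y=9) -> (x=6, y=9)
  N (north): (x=6, y=9) -> (x=6, y=8)
Final: (x=6, y=8)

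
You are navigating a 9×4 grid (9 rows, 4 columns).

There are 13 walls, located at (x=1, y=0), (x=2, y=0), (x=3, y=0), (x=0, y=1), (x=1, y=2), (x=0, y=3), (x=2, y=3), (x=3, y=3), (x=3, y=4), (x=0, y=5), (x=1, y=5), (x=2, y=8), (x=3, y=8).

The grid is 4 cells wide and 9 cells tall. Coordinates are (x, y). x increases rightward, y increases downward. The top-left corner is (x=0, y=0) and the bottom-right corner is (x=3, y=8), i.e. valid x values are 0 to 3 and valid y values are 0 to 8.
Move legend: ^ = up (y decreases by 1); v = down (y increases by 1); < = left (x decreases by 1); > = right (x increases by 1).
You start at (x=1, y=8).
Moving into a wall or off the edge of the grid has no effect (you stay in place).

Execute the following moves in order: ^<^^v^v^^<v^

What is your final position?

Start: (x=1, y=8)
  ^ (up): (x=1, y=8) -> (x=1, y=7)
  < (left): (x=1, y=7) -> (x=0, y=7)
  ^ (up): (x=0, y=7) -> (x=0, y=6)
  ^ (up): blocked, stay at (x=0, y=6)
  v (down): (x=0, y=6) -> (x=0, y=7)
  ^ (up): (x=0, y=7) -> (x=0, y=6)
  v (down): (x=0, y=6) -> (x=0, y=7)
  ^ (up): (x=0, y=7) -> (x=0, y=6)
  ^ (up): blocked, stay at (x=0, y=6)
  < (left): blocked, stay at (x=0, y=6)
  v (down): (x=0, y=6) -> (x=0, y=7)
  ^ (up): (x=0, y=7) -> (x=0, y=6)
Final: (x=0, y=6)

Answer: Final position: (x=0, y=6)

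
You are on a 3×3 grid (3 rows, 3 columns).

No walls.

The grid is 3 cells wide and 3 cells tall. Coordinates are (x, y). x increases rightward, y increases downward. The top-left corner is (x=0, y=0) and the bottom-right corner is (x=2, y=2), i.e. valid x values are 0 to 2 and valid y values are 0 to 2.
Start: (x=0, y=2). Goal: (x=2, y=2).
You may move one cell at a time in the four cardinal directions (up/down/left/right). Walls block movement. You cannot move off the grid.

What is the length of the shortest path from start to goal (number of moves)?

Answer: Shortest path length: 2

Derivation:
BFS from (x=0, y=2) until reaching (x=2, y=2):
  Distance 0: (x=0, y=2)
  Distance 1: (x=0, y=1), (x=1, y=2)
  Distance 2: (x=0, y=0), (x=1, y=1), (x=2, y=2)  <- goal reached here
One shortest path (2 moves): (x=0, y=2) -> (x=1, y=2) -> (x=2, y=2)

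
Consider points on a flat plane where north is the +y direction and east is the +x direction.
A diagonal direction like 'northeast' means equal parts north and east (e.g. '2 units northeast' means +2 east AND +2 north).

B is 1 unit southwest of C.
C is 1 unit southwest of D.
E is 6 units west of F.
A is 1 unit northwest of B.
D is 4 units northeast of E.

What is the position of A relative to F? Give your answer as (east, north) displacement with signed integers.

Place F at the origin (east=0, north=0).
  E is 6 units west of F: delta (east=-6, north=+0); E at (east=-6, north=0).
  D is 4 units northeast of E: delta (east=+4, north=+4); D at (east=-2, north=4).
  C is 1 unit southwest of D: delta (east=-1, north=-1); C at (east=-3, north=3).
  B is 1 unit southwest of C: delta (east=-1, north=-1); B at (east=-4, north=2).
  A is 1 unit northwest of B: delta (east=-1, north=+1); A at (east=-5, north=3).
Therefore A relative to F: (east=-5, north=3).

Answer: A is at (east=-5, north=3) relative to F.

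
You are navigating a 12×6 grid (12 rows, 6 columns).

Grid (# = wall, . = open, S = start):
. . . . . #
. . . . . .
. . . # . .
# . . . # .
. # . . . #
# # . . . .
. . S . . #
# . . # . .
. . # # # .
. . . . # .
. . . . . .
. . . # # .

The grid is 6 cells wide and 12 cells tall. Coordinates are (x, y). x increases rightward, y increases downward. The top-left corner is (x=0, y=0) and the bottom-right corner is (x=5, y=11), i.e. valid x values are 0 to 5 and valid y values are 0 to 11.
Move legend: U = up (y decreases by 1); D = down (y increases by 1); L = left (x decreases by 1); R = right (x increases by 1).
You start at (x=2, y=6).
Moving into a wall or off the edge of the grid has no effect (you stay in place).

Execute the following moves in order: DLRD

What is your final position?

Answer: Final position: (x=2, y=7)

Derivation:
Start: (x=2, y=6)
  D (down): (x=2, y=6) -> (x=2, y=7)
  L (left): (x=2, y=7) -> (x=1, y=7)
  R (right): (x=1, y=7) -> (x=2, y=7)
  D (down): blocked, stay at (x=2, y=7)
Final: (x=2, y=7)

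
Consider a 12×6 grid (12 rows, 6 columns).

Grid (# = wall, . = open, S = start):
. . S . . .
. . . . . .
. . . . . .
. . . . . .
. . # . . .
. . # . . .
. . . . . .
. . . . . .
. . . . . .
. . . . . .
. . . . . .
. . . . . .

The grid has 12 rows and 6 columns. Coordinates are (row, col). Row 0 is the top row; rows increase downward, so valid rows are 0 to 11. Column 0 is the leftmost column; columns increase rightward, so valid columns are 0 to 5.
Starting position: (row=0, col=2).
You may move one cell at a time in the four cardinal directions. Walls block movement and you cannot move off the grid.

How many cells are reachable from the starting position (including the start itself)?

Answer: Reachable cells: 70

Derivation:
BFS flood-fill from (row=0, col=2):
  Distance 0: (row=0, col=2)
  Distance 1: (row=0, col=1), (row=0, col=3), (row=1, col=2)
  Distance 2: (row=0, col=0), (row=0, col=4), (row=1, col=1), (row=1, col=3), (row=2, col=2)
  Distance 3: (row=0, col=5), (row=1, col=0), (row=1, col=4), (row=2, col=1), (row=2, col=3), (row=3, col=2)
  Distance 4: (row=1, col=5), (row=2, col=0), (row=2, col=4), (row=3, col=1), (row=3, col=3)
  Distance 5: (row=2, col=5), (row=3, col=0), (row=3, col=4), (row=4, col=1), (row=4, col=3)
  Distance 6: (row=3, col=5), (row=4, col=0), (row=4, col=4), (row=5, col=1), (row=5, col=3)
  Distance 7: (row=4, col=5), (row=5, col=0), (row=5, col=4), (row=6, col=1), (row=6, col=3)
  Distance 8: (row=5, col=5), (row=6, col=0), (row=6, col=2), (row=6, col=4), (row=7, col=1), (row=7, col=3)
  Distance 9: (row=6, col=5), (row=7, col=0), (row=7, col=2), (row=7, col=4), (row=8, col=1), (row=8, col=3)
  Distance 10: (row=7, col=5), (row=8, col=0), (row=8, col=2), (row=8, col=4), (row=9, col=1), (row=9, col=3)
  Distance 11: (row=8, col=5), (row=9, col=0), (row=9, col=2), (row=9, col=4), (row=10, col=1), (row=10, col=3)
  Distance 12: (row=9, col=5), (row=10, col=0), (row=10, col=2), (row=10, col=4), (row=11, col=1), (row=11, col=3)
  Distance 13: (row=10, col=5), (row=11, col=0), (row=11, col=2), (row=11, col=4)
  Distance 14: (row=11, col=5)
Total reachable: 70 (grid has 70 open cells total)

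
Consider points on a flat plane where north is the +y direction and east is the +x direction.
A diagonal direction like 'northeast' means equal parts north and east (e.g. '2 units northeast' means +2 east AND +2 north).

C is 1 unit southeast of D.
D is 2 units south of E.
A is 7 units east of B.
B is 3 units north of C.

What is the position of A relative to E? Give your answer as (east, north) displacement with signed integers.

Answer: A is at (east=8, north=0) relative to E.

Derivation:
Place E at the origin (east=0, north=0).
  D is 2 units south of E: delta (east=+0, north=-2); D at (east=0, north=-2).
  C is 1 unit southeast of D: delta (east=+1, north=-1); C at (east=1, north=-3).
  B is 3 units north of C: delta (east=+0, north=+3); B at (east=1, north=0).
  A is 7 units east of B: delta (east=+7, north=+0); A at (east=8, north=0).
Therefore A relative to E: (east=8, north=0).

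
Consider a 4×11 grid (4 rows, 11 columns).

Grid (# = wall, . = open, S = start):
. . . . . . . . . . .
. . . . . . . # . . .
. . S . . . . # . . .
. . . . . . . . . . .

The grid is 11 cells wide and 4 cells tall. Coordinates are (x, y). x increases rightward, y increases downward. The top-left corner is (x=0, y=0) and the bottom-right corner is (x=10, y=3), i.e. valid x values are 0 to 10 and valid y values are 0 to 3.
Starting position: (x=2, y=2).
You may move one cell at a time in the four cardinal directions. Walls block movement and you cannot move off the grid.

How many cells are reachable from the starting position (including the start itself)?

BFS flood-fill from (x=2, y=2):
  Distance 0: (x=2, y=2)
  Distance 1: (x=2, y=1), (x=1, y=2), (x=3, y=2), (x=2, y=3)
  Distance 2: (x=2, y=0), (x=1, y=1), (x=3, y=1), (x=0, y=2), (x=4, y=2), (x=1, y=3), (x=3, y=3)
  Distance 3: (x=1, y=0), (x=3, y=0), (x=0, y=1), (x=4, y=1), (x=5, y=2), (x=0, y=3), (x=4, y=3)
  Distance 4: (x=0, y=0), (x=4, y=0), (x=5, y=1), (x=6, y=2), (x=5, y=3)
  Distance 5: (x=5, y=0), (x=6, y=1), (x=6, y=3)
  Distance 6: (x=6, y=0), (x=7, y=3)
  Distance 7: (x=7, y=0), (x=8, y=3)
  Distance 8: (x=8, y=0), (x=8, y=2), (x=9, y=3)
  Distance 9: (x=9, y=0), (x=8, y=1), (x=9, y=2), (x=10, y=3)
  Distance 10: (x=10, y=0), (x=9, y=1), (x=10, y=2)
  Distance 11: (x=10, y=1)
Total reachable: 42 (grid has 42 open cells total)

Answer: Reachable cells: 42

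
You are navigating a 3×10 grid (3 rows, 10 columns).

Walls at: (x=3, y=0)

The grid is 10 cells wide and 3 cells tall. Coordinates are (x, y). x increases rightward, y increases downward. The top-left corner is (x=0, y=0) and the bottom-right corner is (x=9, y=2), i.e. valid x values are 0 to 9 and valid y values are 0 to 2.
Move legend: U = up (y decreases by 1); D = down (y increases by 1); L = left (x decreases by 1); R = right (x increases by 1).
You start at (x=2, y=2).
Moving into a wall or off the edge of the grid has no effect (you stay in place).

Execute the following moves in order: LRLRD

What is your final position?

Start: (x=2, y=2)
  L (left): (x=2, y=2) -> (x=1, y=2)
  R (right): (x=1, y=2) -> (x=2, y=2)
  L (left): (x=2, y=2) -> (x=1, y=2)
  R (right): (x=1, y=2) -> (x=2, y=2)
  D (down): blocked, stay at (x=2, y=2)
Final: (x=2, y=2)

Answer: Final position: (x=2, y=2)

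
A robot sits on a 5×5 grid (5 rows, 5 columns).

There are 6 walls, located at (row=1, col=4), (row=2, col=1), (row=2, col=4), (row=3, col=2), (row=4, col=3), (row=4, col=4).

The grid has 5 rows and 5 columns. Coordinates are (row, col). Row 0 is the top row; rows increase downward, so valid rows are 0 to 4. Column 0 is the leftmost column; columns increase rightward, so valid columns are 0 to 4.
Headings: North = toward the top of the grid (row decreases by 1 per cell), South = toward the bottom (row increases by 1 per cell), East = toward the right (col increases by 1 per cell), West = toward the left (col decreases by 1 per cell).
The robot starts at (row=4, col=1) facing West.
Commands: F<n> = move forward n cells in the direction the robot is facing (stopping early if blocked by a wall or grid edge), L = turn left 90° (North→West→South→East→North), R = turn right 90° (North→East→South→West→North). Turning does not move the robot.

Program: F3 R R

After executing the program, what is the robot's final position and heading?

Answer: Final position: (row=4, col=0), facing East

Derivation:
Start: (row=4, col=1), facing West
  F3: move forward 1/3 (blocked), now at (row=4, col=0)
  R: turn right, now facing North
  R: turn right, now facing East
Final: (row=4, col=0), facing East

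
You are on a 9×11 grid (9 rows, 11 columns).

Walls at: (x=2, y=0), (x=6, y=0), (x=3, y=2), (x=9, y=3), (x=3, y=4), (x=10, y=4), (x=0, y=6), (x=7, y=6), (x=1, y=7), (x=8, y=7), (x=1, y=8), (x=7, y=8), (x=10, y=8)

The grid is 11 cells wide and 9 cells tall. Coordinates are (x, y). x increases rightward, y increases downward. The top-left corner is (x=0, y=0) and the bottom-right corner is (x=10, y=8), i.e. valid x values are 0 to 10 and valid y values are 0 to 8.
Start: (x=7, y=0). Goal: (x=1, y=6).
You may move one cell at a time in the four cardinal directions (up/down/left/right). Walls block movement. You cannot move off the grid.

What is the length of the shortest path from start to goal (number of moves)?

Answer: Shortest path length: 12

Derivation:
BFS from (x=7, y=0) until reaching (x=1, y=6):
  Distance 0: (x=7, y=0)
  Distance 1: (x=8, y=0), (x=7, y=1)
  Distance 2: (x=9, y=0), (x=6, y=1), (x=8, y=1), (x=7, y=2)
  Distance 3: (x=10, y=0), (x=5, y=1), (x=9, y=1), (x=6, y=2), (x=8, y=2), (x=7, y=3)
  Distance 4: (x=5, y=0), (x=4, y=1), (x=10, y=1), (x=5, y=2), (x=9, y=2), (x=6, y=3), (x=8, y=3), (x=7, y=4)
  Distance 5: (x=4, y=0), (x=3, y=1), (x=4, y=2), (x=10, y=2), (x=5, y=3), (x=6, y=4), (x=8, y=4), (x=7, y=5)
  Distance 6: (x=3, y=0), (x=2, y=1), (x=4, y=3), (x=10, y=3), (x=5, y=4), (x=9, y=4), (x=6, y=5), (x=8, y=5)
  Distance 7: (x=1, y=1), (x=2, y=2), (x=3, y=3), (x=4, y=4), (x=5, y=5), (x=9, y=5), (x=6, y=6), (x=8, y=6)
  Distance 8: (x=1, y=0), (x=0, y=1), (x=1, y=2), (x=2, y=3), (x=4, y=5), (x=10, y=5), (x=5, y=6), (x=9, y=6), (x=6, y=7)
  Distance 9: (x=0, y=0), (x=0, y=2), (x=1, y=3), (x=2, y=4), (x=3, y=5), (x=4, y=6), (x=10, y=6), (x=5, y=7), (x=7, y=7), (x=9, y=7), (x=6, y=8)
  Distance 10: (x=0, y=3), (x=1, y=4), (x=2, y=5), (x=3, y=6), (x=4, y=7), (x=10, y=7), (x=5, y=8), (x=9, y=8)
  Distance 11: (x=0, y=4), (x=1, y=5), (x=2, y=6), (x=3, y=7), (x=4, y=8), (x=8, y=8)
  Distance 12: (x=0, y=5), (x=1, y=6), (x=2, y=7), (x=3, y=8)  <- goal reached here
One shortest path (12 moves): (x=7, y=0) -> (x=7, y=1) -> (x=6, y=1) -> (x=5, y=1) -> (x=4, y=1) -> (x=3, y=1) -> (x=2, y=1) -> (x=1, y=1) -> (x=1, y=2) -> (x=1, y=3) -> (x=1, y=4) -> (x=1, y=5) -> (x=1, y=6)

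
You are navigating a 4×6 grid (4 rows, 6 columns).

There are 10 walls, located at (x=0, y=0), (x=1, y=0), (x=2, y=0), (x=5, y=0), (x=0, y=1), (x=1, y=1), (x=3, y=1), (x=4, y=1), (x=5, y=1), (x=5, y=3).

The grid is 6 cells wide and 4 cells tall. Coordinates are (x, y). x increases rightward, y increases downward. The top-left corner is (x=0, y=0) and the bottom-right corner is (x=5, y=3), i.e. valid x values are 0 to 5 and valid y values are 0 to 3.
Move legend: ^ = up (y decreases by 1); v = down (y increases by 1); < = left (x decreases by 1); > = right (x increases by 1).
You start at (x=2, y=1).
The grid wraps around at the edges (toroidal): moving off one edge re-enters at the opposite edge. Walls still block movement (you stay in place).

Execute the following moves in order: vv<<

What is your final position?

Answer: Final position: (x=0, y=3)

Derivation:
Start: (x=2, y=1)
  v (down): (x=2, y=1) -> (x=2, y=2)
  v (down): (x=2, y=2) -> (x=2, y=3)
  < (left): (x=2, y=3) -> (x=1, y=3)
  < (left): (x=1, y=3) -> (x=0, y=3)
Final: (x=0, y=3)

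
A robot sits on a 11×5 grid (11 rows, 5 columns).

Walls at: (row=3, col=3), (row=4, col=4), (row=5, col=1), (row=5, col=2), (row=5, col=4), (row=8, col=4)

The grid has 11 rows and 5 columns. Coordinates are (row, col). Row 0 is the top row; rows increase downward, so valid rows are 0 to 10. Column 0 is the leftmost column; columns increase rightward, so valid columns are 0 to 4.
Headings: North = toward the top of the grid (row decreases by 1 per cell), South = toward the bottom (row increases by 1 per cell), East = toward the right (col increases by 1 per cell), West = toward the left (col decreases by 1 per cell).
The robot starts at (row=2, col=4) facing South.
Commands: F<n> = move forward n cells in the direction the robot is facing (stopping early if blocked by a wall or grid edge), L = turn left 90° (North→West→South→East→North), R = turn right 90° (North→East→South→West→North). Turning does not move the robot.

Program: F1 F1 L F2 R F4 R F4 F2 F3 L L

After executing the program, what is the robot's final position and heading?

Start: (row=2, col=4), facing South
  F1: move forward 1, now at (row=3, col=4)
  F1: move forward 0/1 (blocked), now at (row=3, col=4)
  L: turn left, now facing East
  F2: move forward 0/2 (blocked), now at (row=3, col=4)
  R: turn right, now facing South
  F4: move forward 0/4 (blocked), now at (row=3, col=4)
  R: turn right, now facing West
  F4: move forward 0/4 (blocked), now at (row=3, col=4)
  F2: move forward 0/2 (blocked), now at (row=3, col=4)
  F3: move forward 0/3 (blocked), now at (row=3, col=4)
  L: turn left, now facing South
  L: turn left, now facing East
Final: (row=3, col=4), facing East

Answer: Final position: (row=3, col=4), facing East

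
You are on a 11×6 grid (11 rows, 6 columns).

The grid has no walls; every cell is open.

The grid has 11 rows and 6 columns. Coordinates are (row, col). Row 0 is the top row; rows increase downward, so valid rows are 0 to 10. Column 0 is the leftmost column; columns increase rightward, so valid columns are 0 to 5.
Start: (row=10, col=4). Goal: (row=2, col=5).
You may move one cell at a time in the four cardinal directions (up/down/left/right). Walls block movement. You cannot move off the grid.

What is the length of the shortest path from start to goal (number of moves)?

Answer: Shortest path length: 9

Derivation:
BFS from (row=10, col=4) until reaching (row=2, col=5):
  Distance 0: (row=10, col=4)
  Distance 1: (row=9, col=4), (row=10, col=3), (row=10, col=5)
  Distance 2: (row=8, col=4), (row=9, col=3), (row=9, col=5), (row=10, col=2)
  Distance 3: (row=7, col=4), (row=8, col=3), (row=8, col=5), (row=9, col=2), (row=10, col=1)
  Distance 4: (row=6, col=4), (row=7, col=3), (row=7, col=5), (row=8, col=2), (row=9, col=1), (row=10, col=0)
  Distance 5: (row=5, col=4), (row=6, col=3), (row=6, col=5), (row=7, col=2), (row=8, col=1), (row=9, col=0)
  Distance 6: (row=4, col=4), (row=5, col=3), (row=5, col=5), (row=6, col=2), (row=7, col=1), (row=8, col=0)
  Distance 7: (row=3, col=4), (row=4, col=3), (row=4, col=5), (row=5, col=2), (row=6, col=1), (row=7, col=0)
  Distance 8: (row=2, col=4), (row=3, col=3), (row=3, col=5), (row=4, col=2), (row=5, col=1), (row=6, col=0)
  Distance 9: (row=1, col=4), (row=2, col=3), (row=2, col=5), (row=3, col=2), (row=4, col=1), (row=5, col=0)  <- goal reached here
One shortest path (9 moves): (row=10, col=4) -> (row=10, col=5) -> (row=9, col=5) -> (row=8, col=5) -> (row=7, col=5) -> (row=6, col=5) -> (row=5, col=5) -> (row=4, col=5) -> (row=3, col=5) -> (row=2, col=5)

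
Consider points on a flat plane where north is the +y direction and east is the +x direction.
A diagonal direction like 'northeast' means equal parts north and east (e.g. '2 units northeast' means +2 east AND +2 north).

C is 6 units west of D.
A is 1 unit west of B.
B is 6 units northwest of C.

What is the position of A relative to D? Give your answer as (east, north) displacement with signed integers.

Answer: A is at (east=-13, north=6) relative to D.

Derivation:
Place D at the origin (east=0, north=0).
  C is 6 units west of D: delta (east=-6, north=+0); C at (east=-6, north=0).
  B is 6 units northwest of C: delta (east=-6, north=+6); B at (east=-12, north=6).
  A is 1 unit west of B: delta (east=-1, north=+0); A at (east=-13, north=6).
Therefore A relative to D: (east=-13, north=6).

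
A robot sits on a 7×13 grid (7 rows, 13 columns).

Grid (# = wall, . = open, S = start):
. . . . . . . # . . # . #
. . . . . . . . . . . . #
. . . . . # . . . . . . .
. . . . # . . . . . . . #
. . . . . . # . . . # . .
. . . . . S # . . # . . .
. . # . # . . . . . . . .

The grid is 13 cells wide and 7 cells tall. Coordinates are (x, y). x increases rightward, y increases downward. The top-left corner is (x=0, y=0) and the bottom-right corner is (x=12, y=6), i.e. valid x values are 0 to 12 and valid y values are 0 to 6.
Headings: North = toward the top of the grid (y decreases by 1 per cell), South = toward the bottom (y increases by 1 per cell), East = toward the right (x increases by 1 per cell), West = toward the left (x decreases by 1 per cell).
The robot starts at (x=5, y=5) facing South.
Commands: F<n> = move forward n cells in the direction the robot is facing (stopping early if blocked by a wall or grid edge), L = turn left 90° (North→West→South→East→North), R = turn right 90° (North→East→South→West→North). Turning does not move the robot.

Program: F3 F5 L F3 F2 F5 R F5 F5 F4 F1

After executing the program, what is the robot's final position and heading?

Answer: Final position: (x=12, y=6), facing South

Derivation:
Start: (x=5, y=5), facing South
  F3: move forward 1/3 (blocked), now at (x=5, y=6)
  F5: move forward 0/5 (blocked), now at (x=5, y=6)
  L: turn left, now facing East
  F3: move forward 3, now at (x=8, y=6)
  F2: move forward 2, now at (x=10, y=6)
  F5: move forward 2/5 (blocked), now at (x=12, y=6)
  R: turn right, now facing South
  F5: move forward 0/5 (blocked), now at (x=12, y=6)
  F5: move forward 0/5 (blocked), now at (x=12, y=6)
  F4: move forward 0/4 (blocked), now at (x=12, y=6)
  F1: move forward 0/1 (blocked), now at (x=12, y=6)
Final: (x=12, y=6), facing South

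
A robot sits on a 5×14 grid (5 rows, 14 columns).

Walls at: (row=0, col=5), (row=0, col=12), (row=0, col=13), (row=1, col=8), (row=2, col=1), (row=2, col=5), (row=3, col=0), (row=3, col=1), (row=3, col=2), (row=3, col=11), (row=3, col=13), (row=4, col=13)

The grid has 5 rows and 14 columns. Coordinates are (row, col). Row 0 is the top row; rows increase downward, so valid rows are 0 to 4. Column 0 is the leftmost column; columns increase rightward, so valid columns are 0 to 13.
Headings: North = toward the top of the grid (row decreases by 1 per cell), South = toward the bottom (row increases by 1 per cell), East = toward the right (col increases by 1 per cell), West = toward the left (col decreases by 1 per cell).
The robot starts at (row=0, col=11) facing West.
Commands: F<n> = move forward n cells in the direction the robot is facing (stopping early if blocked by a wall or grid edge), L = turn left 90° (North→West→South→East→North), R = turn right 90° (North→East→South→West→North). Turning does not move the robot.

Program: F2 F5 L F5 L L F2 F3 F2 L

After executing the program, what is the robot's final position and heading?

Answer: Final position: (row=0, col=6), facing West

Derivation:
Start: (row=0, col=11), facing West
  F2: move forward 2, now at (row=0, col=9)
  F5: move forward 3/5 (blocked), now at (row=0, col=6)
  L: turn left, now facing South
  F5: move forward 4/5 (blocked), now at (row=4, col=6)
  L: turn left, now facing East
  L: turn left, now facing North
  F2: move forward 2, now at (row=2, col=6)
  F3: move forward 2/3 (blocked), now at (row=0, col=6)
  F2: move forward 0/2 (blocked), now at (row=0, col=6)
  L: turn left, now facing West
Final: (row=0, col=6), facing West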